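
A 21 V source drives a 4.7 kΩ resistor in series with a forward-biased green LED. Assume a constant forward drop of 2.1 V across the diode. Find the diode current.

I ≈ 4 mA

KVL around the loop: 21 = V_D + I·R = 2.1 + I × 4.7 kΩ.
So I = (21 − 2.1) / 4.7 kΩ = 18.9 / 4.7 = 4.02 mA.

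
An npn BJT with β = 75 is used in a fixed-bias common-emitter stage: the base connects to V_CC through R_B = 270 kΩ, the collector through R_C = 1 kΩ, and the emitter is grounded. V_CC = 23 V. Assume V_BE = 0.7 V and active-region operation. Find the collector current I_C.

Base loop: V_CC = I_B·R_B + V_BE, so I_B = (23 − 0.7)/270 kΩ = 0.0826 mA.
In the active region I_C = β·I_B = 75 × 0.0826 = 6.19 mA.
Collector loop: V_CE = V_CC − I_C·R_C = 23 − 6.19×1 = 16.8 V.
Since V_CE = 16.8 V > V_CE(sat) ≈ 0.2 V, the transistor is in the active region as assumed.

I_C ≈ 6.2 mA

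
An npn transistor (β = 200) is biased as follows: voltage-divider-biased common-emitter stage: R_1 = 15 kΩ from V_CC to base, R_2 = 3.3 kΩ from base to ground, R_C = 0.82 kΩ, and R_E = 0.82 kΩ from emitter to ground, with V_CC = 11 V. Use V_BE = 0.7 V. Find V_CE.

Thevenize the base divider: V_Th = V_CC·R_2/(R_1+R_2) = 11×3.3/18.3 = 1.98 V, R_Th = R_1‖R_2 = 2.7 kΩ.
Base-emitter loop: V_Th = I_B·R_Th + V_BE + (β+1)I_B·R_E, so I_B = (1.98 − 0.7) / (2.7 + 201×0.82) = 0.00766 mA.
I_C = β·I_B = 200×0.00766 = 1.53 mA, and I_E = (β+1)I_B = 1.54 mA.
V_CE = V_CC − I_C·R_C − I_E·R_E = 11 − 1.53×0.82 − 1.54×0.82 = 8.48 V.
V_CE = 8.48 V > 0.2 V confirms active-region operation.

V_CE ≈ 8.5 V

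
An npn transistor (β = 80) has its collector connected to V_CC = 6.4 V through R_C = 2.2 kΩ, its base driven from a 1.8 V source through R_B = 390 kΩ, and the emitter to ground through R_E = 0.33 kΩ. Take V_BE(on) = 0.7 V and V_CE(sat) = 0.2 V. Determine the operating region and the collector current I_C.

Assume active. Base-emitter loop: I_B = (V_BB − V_BE)/(R_B + (β+1)R_E) = (1.8 − 0.7)/(390 + 81×0.33) = 0.00264 mA.
I_C = β·I_B = 80×0.00264 = 0.211 mA.
V_CE = V_CC − I_C·R_C − I_E·R_E = 6.4 − 0.211×2.2 − 0.214×0.33 = 5.86 V > V_CE(sat), so the active-region assumption holds.

active; I_C ≈ 0.21 mA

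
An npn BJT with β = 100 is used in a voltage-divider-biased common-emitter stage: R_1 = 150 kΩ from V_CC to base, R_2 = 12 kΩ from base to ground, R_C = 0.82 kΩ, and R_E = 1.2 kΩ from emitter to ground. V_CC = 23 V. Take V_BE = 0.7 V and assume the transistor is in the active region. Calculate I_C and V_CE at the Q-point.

Thevenize the base divider: V_Th = V_CC·R_2/(R_1+R_2) = 23×12/162 = 1.7 V, R_Th = R_1‖R_2 = 11.1 kΩ.
Base-emitter loop: V_Th = I_B·R_Th + V_BE + (β+1)I_B·R_E, so I_B = (1.7 − 0.7) / (11.1 + 101×1.2) = 0.00759 mA.
I_C = β·I_B = 100×0.00759 = 0.759 mA, and I_E = (β+1)I_B = 0.766 mA.
V_CE = V_CC − I_C·R_C − I_E·R_E = 23 − 0.759×0.82 − 0.766×1.2 = 21.5 V.
V_CE = 21.5 V > 0.2 V confirms active-region operation.

I_C ≈ 0.76 mA, V_CE ≈ 21 V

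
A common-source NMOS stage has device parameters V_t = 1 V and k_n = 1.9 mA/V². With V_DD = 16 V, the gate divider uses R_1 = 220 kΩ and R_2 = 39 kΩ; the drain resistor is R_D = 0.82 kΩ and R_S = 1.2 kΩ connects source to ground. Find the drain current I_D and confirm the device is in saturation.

I_D ≈ 0.54 mA

V_G = V_DD·R_2/(R_1+R_2) = 16×39/259 = 2.41 V.
Assume saturation: I_D = (k_n/2)(V_GS − V_t)² with V_GS = V_G − I_D·R_S = 2.41 − 1.2·I_D.
Substituting gives 1.37·I_D² − 4.21·I_D + 1.89 = 0, with roots I_D = 0.544 or 2.54 mA.
The root I_D = 2.54 mA gives V_GS = -0.634 V ≤ V_t, so take I_D = 0.544 mA.
Then V_GS = 1.76 V and V_DS = V_DD − I_D(R_D+R_S) = 16 − 0.544×2.02 = 14.9 V.
Saturation requires V_DS ≥ V_GS − V_t = 0.757 V; 14.9 ≥ 0.757 ✓.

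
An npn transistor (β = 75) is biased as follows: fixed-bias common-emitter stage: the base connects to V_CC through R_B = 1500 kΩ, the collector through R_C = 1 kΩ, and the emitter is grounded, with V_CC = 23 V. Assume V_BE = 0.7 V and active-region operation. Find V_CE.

V_CE ≈ 22 V

Base loop: V_CC = I_B·R_B + V_BE, so I_B = (23 − 0.7)/1500 kΩ = 0.0149 mA.
In the active region I_C = β·I_B = 75 × 0.0149 = 1.11 mA.
Collector loop: V_CE = V_CC − I_C·R_C = 23 − 1.11×1 = 21.9 V.
Since V_CE = 21.9 V > V_CE(sat) ≈ 0.2 V, the transistor is in the active region as assumed.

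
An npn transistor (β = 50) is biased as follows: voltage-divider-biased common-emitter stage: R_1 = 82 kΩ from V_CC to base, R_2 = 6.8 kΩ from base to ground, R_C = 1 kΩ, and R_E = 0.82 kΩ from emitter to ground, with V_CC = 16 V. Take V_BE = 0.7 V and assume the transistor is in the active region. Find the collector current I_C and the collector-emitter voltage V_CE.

I_C ≈ 0.55 mA, V_CE ≈ 15 V

Thevenize the base divider: V_Th = V_CC·R_2/(R_1+R_2) = 16×6.8/88.8 = 1.23 V, R_Th = R_1‖R_2 = 6.28 kΩ.
Base-emitter loop: V_Th = I_B·R_Th + V_BE + (β+1)I_B·R_E, so I_B = (1.23 − 0.7) / (6.28 + 51×0.82) = 0.0109 mA.
I_C = β·I_B = 50×0.0109 = 0.546 mA, and I_E = (β+1)I_B = 0.557 mA.
V_CE = V_CC − I_C·R_C − I_E·R_E = 16 − 0.546×1 − 0.557×0.82 = 15 V.
V_CE = 15 V > 0.2 V confirms active-region operation.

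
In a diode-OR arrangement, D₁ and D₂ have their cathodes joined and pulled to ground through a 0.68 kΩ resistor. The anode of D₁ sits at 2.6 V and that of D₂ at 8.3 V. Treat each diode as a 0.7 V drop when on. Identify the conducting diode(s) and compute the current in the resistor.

Assume both conduct. Then node N would need to be at both 2.6−0.7 = 1.9 V and 8.3−0.7 = 7.6 V, which is impossible.
Assume only D₂ conducts: V_N = 8.3 − 0.7 = 7.6 V, so I_R = 7.6/0.68 = 11.2 mA.
Check D₁: its anode-to-cathode voltage is 2.6 − 7.6 = -5 V < 0.7 V, so it is off. The assumption is consistent.

Only D₂ conducts; I_R ≈ 11 mA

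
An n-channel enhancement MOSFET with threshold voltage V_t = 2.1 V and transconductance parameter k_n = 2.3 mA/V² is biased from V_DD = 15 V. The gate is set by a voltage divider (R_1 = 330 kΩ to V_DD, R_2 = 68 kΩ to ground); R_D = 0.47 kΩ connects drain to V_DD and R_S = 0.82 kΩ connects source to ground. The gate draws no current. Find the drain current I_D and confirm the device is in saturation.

I_D ≈ 0.14 mA

V_G = V_DD·R_2/(R_1+R_2) = 15×68/398 = 2.56 V.
Assume saturation: I_D = (k_n/2)(V_GS − V_t)² with V_GS = V_G − I_D·R_S = 2.56 − 0.82·I_D.
Substituting gives 0.773·I_D² − 1.87·I_D + 0.246 = 0, with roots I_D = 0.14 or 2.28 mA.
The root I_D = 2.28 mA gives V_GS = 0.691 V ≤ V_t, so take I_D = 0.14 mA.
Then V_GS = 2.45 V and V_DS = V_DD − I_D(R_D+R_S) = 15 − 0.14×1.29 = 14.8 V.
Saturation requires V_DS ≥ V_GS − V_t = 0.348 V; 14.8 ≥ 0.348 ✓.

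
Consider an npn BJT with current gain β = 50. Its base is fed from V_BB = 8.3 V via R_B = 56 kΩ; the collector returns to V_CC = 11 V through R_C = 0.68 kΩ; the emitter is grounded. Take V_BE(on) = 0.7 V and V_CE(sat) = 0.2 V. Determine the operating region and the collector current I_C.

Assume active. Base-emitter loop: I_B = (V_BB − V_BE)/R_B = (8.3 − 0.7)/56 = 0.136 mA.
I_C = β·I_B = 50×0.136 = 6.79 mA.
V_CE = V_CC − I_C·R_C = 11 − 6.79×0.68 = 6.39 V > V_CE(sat), so the active-region assumption holds.

active; I_C ≈ 6.8 mA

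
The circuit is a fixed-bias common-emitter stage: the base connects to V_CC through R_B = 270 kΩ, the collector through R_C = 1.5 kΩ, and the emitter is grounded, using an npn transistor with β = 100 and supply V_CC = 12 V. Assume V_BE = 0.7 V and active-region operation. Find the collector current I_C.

I_C ≈ 4.2 mA

Base loop: V_CC = I_B·R_B + V_BE, so I_B = (12 − 0.7)/270 kΩ = 0.0419 mA.
In the active region I_C = β·I_B = 100 × 0.0419 = 4.19 mA.
Collector loop: V_CE = V_CC − I_C·R_C = 12 − 4.19×1.5 = 5.72 V.
Since V_CE = 5.72 V > V_CE(sat) ≈ 0.2 V, the transistor is in the active region as assumed.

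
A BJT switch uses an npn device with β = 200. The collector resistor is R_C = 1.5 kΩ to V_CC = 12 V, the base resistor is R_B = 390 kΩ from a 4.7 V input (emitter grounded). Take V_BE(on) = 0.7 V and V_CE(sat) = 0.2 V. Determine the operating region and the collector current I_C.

active; I_C ≈ 2.1 mA

Assume active. Base-emitter loop: I_B = (V_BB − V_BE)/R_B = (4.7 − 0.7)/390 = 0.0103 mA.
I_C = β·I_B = 200×0.0103 = 2.05 mA.
V_CE = V_CC − I_C·R_C = 12 − 2.05×1.5 = 8.92 V > V_CE(sat), so the active-region assumption holds.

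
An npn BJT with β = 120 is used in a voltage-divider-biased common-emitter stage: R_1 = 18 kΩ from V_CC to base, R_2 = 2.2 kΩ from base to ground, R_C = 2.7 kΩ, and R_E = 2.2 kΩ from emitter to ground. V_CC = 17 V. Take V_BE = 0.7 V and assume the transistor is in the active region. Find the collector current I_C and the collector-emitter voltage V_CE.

Thevenize the base divider: V_Th = V_CC·R_2/(R_1+R_2) = 17×2.2/20.2 = 1.85 V, R_Th = R_1‖R_2 = 1.96 kΩ.
Base-emitter loop: V_Th = I_B·R_Th + V_BE + (β+1)I_B·R_E, so I_B = (1.85 − 0.7) / (1.96 + 121×2.2) = 0.00429 mA.
I_C = β·I_B = 120×0.00429 = 0.515 mA, and I_E = (β+1)I_B = 0.52 mA.
V_CE = V_CC − I_C·R_C − I_E·R_E = 17 − 0.515×2.7 − 0.52×2.2 = 14.5 V.
V_CE = 14.5 V > 0.2 V confirms active-region operation.

I_C ≈ 0.52 mA, V_CE ≈ 14 V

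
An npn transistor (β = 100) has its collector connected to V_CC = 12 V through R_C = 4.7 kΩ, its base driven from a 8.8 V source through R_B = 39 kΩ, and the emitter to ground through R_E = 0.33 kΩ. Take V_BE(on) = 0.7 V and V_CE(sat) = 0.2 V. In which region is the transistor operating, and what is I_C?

Assume active: I_B = (8.8 − 0.7)/(39 + 101×0.33) = 0.112 mA, I_C = β·I_B = 11.2 mA.
Then V_CE = 12 − 11.2×4.7 − 11.3×0.33 = -44.4 V < 0.2 V — the active assumption fails.
Re-solve with V_CE = 0.2 V. KCL at the emitter: V_E/R_E = (V_BB−0.7−V_E)/R_B + (V_CC−0.2−V_E)/R_C, giving V_E = 0.832 V.
I_C = (V_CC − 0.2 − V_E)/R_C = (11.8 − 0.832)/4.7 = 2.33 mA.
Check: I_B = (8.1 − 0.832)/39 = 0.186 mA, and β·I_B = 18.6 mA > I_C, confirming saturation.

saturation; I_C ≈ 2.3 mA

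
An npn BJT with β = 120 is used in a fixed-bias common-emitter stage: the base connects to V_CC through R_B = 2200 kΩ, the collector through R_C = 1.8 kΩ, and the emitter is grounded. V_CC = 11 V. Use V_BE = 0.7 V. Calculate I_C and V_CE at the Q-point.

Base loop: V_CC = I_B·R_B + V_BE, so I_B = (11 − 0.7)/2200 kΩ = 0.00468 mA.
In the active region I_C = β·I_B = 120 × 0.00468 = 0.562 mA.
Collector loop: V_CE = V_CC − I_C·R_C = 11 − 0.562×1.8 = 9.99 V.
Since V_CE = 9.99 V > V_CE(sat) ≈ 0.2 V, the transistor is in the active region as assumed.

I_C ≈ 0.56 mA, V_CE ≈ 10 V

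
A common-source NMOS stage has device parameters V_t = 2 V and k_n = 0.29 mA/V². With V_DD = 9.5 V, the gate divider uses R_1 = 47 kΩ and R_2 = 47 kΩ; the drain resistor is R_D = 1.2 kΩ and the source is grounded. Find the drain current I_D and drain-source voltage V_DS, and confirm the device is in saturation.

V_G = V_DD·R_2/(R_1+R_2) = 9.5×47/94 = 4.75 V. With the source grounded, V_GS = V_G = 4.75 V.
Assume saturation: I_D = (k_n/2)(V_GS − V_t)² = (0.29/2)×(4.75 − 2)² = 0.145×2.75² = 1.1 mA.
V_DS = V_DD − I_D·R_D = 9.5 − 1.1×1.2 = 8.18 V.
Saturation requires V_DS ≥ V_GS − V_t = 2.75 V; 8.18 ≥ 2.75 ✓.

I_D ≈ 1.1 mA, V_DS ≈ 8.2 V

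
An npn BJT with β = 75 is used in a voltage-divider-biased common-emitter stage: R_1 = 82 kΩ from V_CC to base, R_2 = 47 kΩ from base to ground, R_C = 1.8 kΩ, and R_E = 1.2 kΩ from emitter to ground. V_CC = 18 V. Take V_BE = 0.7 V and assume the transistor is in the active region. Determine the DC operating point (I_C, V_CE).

I_C ≈ 3.6 mA, V_CE ≈ 7.1 V

Thevenize the base divider: V_Th = V_CC·R_2/(R_1+R_2) = 18×47/129 = 6.56 V, R_Th = R_1‖R_2 = 29.9 kΩ.
Base-emitter loop: V_Th = I_B·R_Th + V_BE + (β+1)I_B·R_E, so I_B = (6.56 − 0.7) / (29.9 + 76×1.2) = 0.0484 mA.
I_C = β·I_B = 75×0.0484 = 3.63 mA, and I_E = (β+1)I_B = 3.68 mA.
V_CE = V_CC − I_C·R_C − I_E·R_E = 18 − 3.63×1.8 − 3.68×1.2 = 7.06 V.
V_CE = 7.06 V > 0.2 V confirms active-region operation.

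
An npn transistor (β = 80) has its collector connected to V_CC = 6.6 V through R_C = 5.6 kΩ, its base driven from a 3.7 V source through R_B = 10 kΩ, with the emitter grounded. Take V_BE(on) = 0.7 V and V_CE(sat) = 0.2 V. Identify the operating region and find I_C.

Assume active: I_B = (3.7 − 0.7)/10 = 0.3 mA, giving I_C = β·I_B = 24 mA.
But then V_CE = 6.6 − 24×5.6 = -128 V < V_CE(sat) = 0.2 V — impossible in the active region.
So the transistor is saturated. With V_CE = 0.2 V, I_C = (V_CC − 0.2)/R_C = 6.4/5.6 = 1.14 mA.
Check: β·I_B = 24 mA > I_C = 1.14 mA, confirming saturation.

saturation; I_C ≈ 1.1 mA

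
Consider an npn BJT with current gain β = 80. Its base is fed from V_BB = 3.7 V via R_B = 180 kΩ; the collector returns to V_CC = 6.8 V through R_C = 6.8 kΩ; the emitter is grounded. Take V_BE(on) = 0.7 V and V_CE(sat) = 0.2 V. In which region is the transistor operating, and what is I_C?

saturation; I_C ≈ 0.97 mA

Assume active: I_B = (3.7 − 0.7)/180 = 0.0167 mA, giving I_C = β·I_B = 1.33 mA.
But then V_CE = 6.8 − 1.33×6.8 = -2.27 V < V_CE(sat) = 0.2 V — impossible in the active region.
So the transistor is saturated. With V_CE = 0.2 V, I_C = (V_CC − 0.2)/R_C = 6.6/6.8 = 0.971 mA.
Check: β·I_B = 1.33 mA > I_C = 0.971 mA, confirming saturation.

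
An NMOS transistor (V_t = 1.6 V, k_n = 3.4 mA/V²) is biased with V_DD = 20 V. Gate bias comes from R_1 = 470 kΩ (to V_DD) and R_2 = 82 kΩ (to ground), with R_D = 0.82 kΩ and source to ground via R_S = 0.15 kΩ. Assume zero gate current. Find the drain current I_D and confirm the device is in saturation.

V_G = V_DD·R_2/(R_1+R_2) = 20×82/552 = 2.97 V.
Assume saturation: I_D = (k_n/2)(V_GS − V_t)² with V_GS = V_G − I_D·R_S = 2.97 − 0.15·I_D.
Substituting gives 0.0382·I_D² − 1.7·I_D + 3.2 = 0, with roots I_D = 1.97 or 42.5 mA.
The root I_D = 42.5 mA gives V_GS = -3.4 V ≤ V_t, so take I_D = 1.97 mA.
Then V_GS = 2.68 V and V_DS = V_DD − I_D(R_D+R_S) = 20 − 1.97×0.97 = 18.1 V.
Saturation requires V_DS ≥ V_GS − V_t = 1.08 V; 18.1 ≥ 1.08 ✓.

I_D ≈ 2 mA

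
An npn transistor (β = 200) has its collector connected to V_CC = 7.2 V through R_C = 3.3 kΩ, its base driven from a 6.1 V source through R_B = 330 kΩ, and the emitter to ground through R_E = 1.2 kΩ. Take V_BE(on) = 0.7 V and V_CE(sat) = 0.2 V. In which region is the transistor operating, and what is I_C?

Assume active: I_B = (6.1 − 0.7)/(330 + 201×1.2) = 0.00945 mA, I_C = β·I_B = 1.89 mA.
Then V_CE = 7.2 − 1.89×3.3 − 1.9×1.2 = -1.32 V < 0.2 V — the active assumption fails.
Re-solve with V_CE = 0.2 V. KCL at the emitter: V_E/R_E = (V_BB−0.7−V_E)/R_B + (V_CC−0.2−V_E)/R_C, giving V_E = 1.88 V.
I_C = (V_CC − 0.2 − V_E)/R_C = (7 − 1.88)/3.3 = 1.55 mA.
Check: I_B = (5.4 − 1.88)/330 = 0.0107 mA, and β·I_B = 2.14 mA > I_C, confirming saturation.

saturation; I_C ≈ 1.6 mA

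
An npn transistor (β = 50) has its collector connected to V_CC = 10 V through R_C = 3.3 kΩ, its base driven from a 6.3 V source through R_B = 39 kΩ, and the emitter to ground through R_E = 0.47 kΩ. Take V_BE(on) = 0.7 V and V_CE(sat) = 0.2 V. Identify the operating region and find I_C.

saturation; I_C ≈ 2.6 mA

Assume active: I_B = (6.3 − 0.7)/(39 + 51×0.47) = 0.0889 mA, I_C = β·I_B = 4.45 mA.
Then V_CE = 10 − 4.45×3.3 − 4.54×0.47 = -6.81 V < 0.2 V — the active assumption fails.
Re-solve with V_CE = 0.2 V. KCL at the emitter: V_E/R_E = (V_BB−0.7−V_E)/R_B + (V_CC−0.2−V_E)/R_C, giving V_E = 1.27 V.
I_C = (V_CC − 0.2 − V_E)/R_C = (9.8 − 1.27)/3.3 = 2.59 mA.
Check: I_B = (5.6 − 1.27)/39 = 0.111 mA, and β·I_B = 5.55 mA > I_C, confirming saturation.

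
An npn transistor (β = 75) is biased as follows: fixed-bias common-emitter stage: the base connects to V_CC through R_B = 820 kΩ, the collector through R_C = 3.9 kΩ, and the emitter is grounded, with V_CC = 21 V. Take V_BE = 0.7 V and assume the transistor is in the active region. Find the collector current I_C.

I_C ≈ 1.9 mA

Base loop: V_CC = I_B·R_B + V_BE, so I_B = (21 − 0.7)/820 kΩ = 0.0248 mA.
In the active region I_C = β·I_B = 75 × 0.0248 = 1.86 mA.
Collector loop: V_CE = V_CC − I_C·R_C = 21 − 1.86×3.9 = 13.8 V.
Since V_CE = 13.8 V > V_CE(sat) ≈ 0.2 V, the transistor is in the active region as assumed.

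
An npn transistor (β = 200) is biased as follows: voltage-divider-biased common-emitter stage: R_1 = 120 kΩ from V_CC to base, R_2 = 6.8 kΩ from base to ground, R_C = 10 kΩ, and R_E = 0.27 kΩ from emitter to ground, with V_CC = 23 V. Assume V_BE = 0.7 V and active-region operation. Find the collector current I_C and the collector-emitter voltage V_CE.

I_C ≈ 1.8 mA, V_CE ≈ 4.9 V

Thevenize the base divider: V_Th = V_CC·R_2/(R_1+R_2) = 23×6.8/127 = 1.23 V, R_Th = R_1‖R_2 = 6.44 kΩ.
Base-emitter loop: V_Th = I_B·R_Th + V_BE + (β+1)I_B·R_E, so I_B = (1.23 − 0.7) / (6.44 + 201×0.27) = 0.00879 mA.
I_C = β·I_B = 200×0.00879 = 1.76 mA, and I_E = (β+1)I_B = 1.77 mA.
V_CE = V_CC − I_C·R_C − I_E·R_E = 23 − 1.76×10 − 1.77×0.27 = 4.95 V.
V_CE = 4.95 V > 0.2 V confirms active-region operation.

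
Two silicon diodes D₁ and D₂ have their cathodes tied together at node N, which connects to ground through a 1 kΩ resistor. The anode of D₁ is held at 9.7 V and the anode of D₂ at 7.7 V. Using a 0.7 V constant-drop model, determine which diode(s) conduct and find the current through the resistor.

Assume both conduct. Then node N would need to be at both 9.7−0.7 = 9 V and 7.7−0.7 = 7 V, which is impossible.
Assume only D₁ conducts: V_N = 9.7 − 0.7 = 9 V, so I_R = 9/1 = 9 mA.
Check D₂: its anode-to-cathode voltage is 7.7 − 9 = -1.3 V < 0.7 V, so it is off. The assumption is consistent.

Only D₁ conducts; I_R ≈ 9 mA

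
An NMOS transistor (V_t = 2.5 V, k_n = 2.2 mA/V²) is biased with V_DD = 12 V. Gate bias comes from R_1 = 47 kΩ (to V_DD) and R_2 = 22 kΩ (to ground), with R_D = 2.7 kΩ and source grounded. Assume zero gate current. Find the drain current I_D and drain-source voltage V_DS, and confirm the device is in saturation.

I_D ≈ 1.9 mA, V_DS ≈ 6.8 V

V_G = V_DD·R_2/(R_1+R_2) = 12×22/69 = 3.83 V. With the source grounded, V_GS = V_G = 3.83 V.
Assume saturation: I_D = (k_n/2)(V_GS − V_t)² = (2.2/2)×(3.83 − 2.5)² = 1.1×1.33² = 1.93 mA.
V_DS = V_DD − I_D·R_D = 12 − 1.93×2.7 = 6.78 V.
Saturation requires V_DS ≥ V_GS − V_t = 1.33 V; 6.78 ≥ 1.33 ✓.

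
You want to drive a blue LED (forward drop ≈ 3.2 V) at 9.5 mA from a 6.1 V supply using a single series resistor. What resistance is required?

R ≈ 0.31 kΩ

The resistor drops V_S − V_D = 6.1 − 3.2 = 2.9 V at 9.5 mA.
R = 2.9 V / 9.5 mA = 0.305 kΩ.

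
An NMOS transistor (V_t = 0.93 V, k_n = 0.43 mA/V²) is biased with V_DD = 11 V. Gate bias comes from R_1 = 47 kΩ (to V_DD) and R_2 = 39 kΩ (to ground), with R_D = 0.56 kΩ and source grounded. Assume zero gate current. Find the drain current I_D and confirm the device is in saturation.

I_D ≈ 3.5 mA

V_G = V_DD·R_2/(R_1+R_2) = 11×39/86 = 4.99 V. With the source grounded, V_GS = V_G = 4.99 V.
Assume saturation: I_D = (k_n/2)(V_GS − V_t)² = (0.43/2)×(4.99 − 0.93)² = 0.215×4.06² = 3.54 mA.
V_DS = V_DD − I_D·R_D = 11 − 3.54×0.56 = 9.02 V.
Saturation requires V_DS ≥ V_GS − V_t = 4.06 V; 9.02 ≥ 4.06 ✓.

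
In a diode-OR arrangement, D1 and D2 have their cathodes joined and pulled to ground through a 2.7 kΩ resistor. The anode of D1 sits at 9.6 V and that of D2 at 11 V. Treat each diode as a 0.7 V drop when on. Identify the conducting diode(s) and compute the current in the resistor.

Only D2 conducts; I_R ≈ 3.8 mA

Assume both conduct. Then node N would need to be at both 9.6−0.7 = 8.9 V and 11−0.7 = 10.3 V, which is impossible.
Assume only D2 conducts: V_N = 11 − 0.7 = 10.3 V, so I_R = 10.3/2.7 = 3.81 mA.
Check D1: its anode-to-cathode voltage is 9.6 − 10.3 = -0.7 V < 0.7 V, so it is off. The assumption is consistent.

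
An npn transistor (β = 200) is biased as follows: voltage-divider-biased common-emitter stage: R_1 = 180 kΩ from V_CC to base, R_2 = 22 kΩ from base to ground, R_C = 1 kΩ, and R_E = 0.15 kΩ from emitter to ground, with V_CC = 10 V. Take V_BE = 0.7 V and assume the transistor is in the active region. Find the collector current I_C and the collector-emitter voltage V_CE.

I_C ≈ 1.6 mA, V_CE ≈ 8.2 V

Thevenize the base divider: V_Th = V_CC·R_2/(R_1+R_2) = 10×22/202 = 1.09 V, R_Th = R_1‖R_2 = 19.6 kΩ.
Base-emitter loop: V_Th = I_B·R_Th + V_BE + (β+1)I_B·R_E, so I_B = (1.09 − 0.7) / (19.6 + 201×0.15) = 0.00782 mA.
I_C = β·I_B = 200×0.00782 = 1.56 mA, and I_E = (β+1)I_B = 1.57 mA.
V_CE = V_CC − I_C·R_C − I_E·R_E = 10 − 1.56×1 − 1.57×0.15 = 8.2 V.
V_CE = 8.2 V > 0.2 V confirms active-region operation.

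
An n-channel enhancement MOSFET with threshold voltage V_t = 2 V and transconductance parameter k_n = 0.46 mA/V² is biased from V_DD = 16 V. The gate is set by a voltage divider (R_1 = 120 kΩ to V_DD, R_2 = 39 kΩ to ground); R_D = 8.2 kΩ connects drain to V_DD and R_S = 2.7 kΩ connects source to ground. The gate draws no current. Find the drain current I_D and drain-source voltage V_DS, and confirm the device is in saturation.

I_D ≈ 0.29 mA, V_DS ≈ 13 V

V_G = V_DD·R_2/(R_1+R_2) = 16×39/159 = 3.92 V.
Assume saturation: I_D = (k_n/2)(V_GS − V_t)² with V_GS = V_G − I_D·R_S = 3.92 − 2.7·I_D.
Substituting gives 1.68·I_D² − 3.39·I_D + 0.852 = 0, with roots I_D = 0.294 or 1.73 mA.
The root I_D = 1.73 mA gives V_GS = -0.741 V ≤ V_t, so take I_D = 0.294 mA.
Then V_GS = 3.13 V and V_DS = V_DD − I_D(R_D+R_S) = 16 − 0.294×10.9 = 12.8 V.
Saturation requires V_DS ≥ V_GS − V_t = 1.13 V; 12.8 ≥ 1.13 ✓.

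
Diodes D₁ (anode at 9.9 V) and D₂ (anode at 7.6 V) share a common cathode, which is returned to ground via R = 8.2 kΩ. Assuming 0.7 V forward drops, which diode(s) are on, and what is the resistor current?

Assume both conduct. Then node N would need to be at both 9.9−0.7 = 9.2 V and 7.6−0.7 = 6.9 V, which is impossible.
Assume only D₁ conducts: V_N = 9.9 − 0.7 = 9.2 V, so I_R = 9.2/8.2 = 1.12 mA.
Check D₂: its anode-to-cathode voltage is 7.6 − 9.2 = -1.6 V < 0.7 V, so it is off. The assumption is consistent.

Only D₁ conducts; I_R ≈ 1.1 mA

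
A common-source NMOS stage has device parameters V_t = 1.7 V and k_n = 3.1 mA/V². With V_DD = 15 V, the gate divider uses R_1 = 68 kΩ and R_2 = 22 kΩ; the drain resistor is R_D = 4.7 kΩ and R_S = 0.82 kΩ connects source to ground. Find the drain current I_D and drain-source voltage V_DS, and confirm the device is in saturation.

V_G = V_DD·R_2/(R_1+R_2) = 15×22/90 = 3.67 V.
Assume saturation: I_D = (k_n/2)(V_GS − V_t)² with V_GS = V_G − I_D·R_S = 3.67 − 0.82·I_D.
Substituting gives 1.04·I_D² − 6·I_D + 6 = 0, with roots I_D = 1.29 or 4.47 mA.
The root I_D = 4.47 mA gives V_GS = 0.00197 V ≤ V_t, so take I_D = 1.29 mA.
Then V_GS = 2.61 V and V_DS = V_DD − I_D(R_D+R_S) = 15 − 1.29×5.52 = 7.9 V.
Saturation requires V_DS ≥ V_GS − V_t = 0.911 V; 7.9 ≥ 0.911 ✓.

I_D ≈ 1.3 mA, V_DS ≈ 7.9 V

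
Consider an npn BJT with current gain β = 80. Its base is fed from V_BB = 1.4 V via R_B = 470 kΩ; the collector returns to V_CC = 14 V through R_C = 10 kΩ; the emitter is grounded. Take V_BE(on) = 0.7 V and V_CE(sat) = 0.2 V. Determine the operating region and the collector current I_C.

Assume active. Base-emitter loop: I_B = (V_BB − V_BE)/R_B = (1.4 − 0.7)/470 = 0.00149 mA.
I_C = β·I_B = 80×0.00149 = 0.119 mA.
V_CE = V_CC − I_C·R_C = 14 − 0.119×10 = 12.8 V > V_CE(sat), so the active-region assumption holds.

active; I_C ≈ 0.12 mA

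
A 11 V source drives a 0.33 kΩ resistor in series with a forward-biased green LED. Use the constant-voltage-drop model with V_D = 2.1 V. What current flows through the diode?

I ≈ 27 mA

KVL around the loop: 11 = V_D + I·R = 2.1 + I × 0.33 kΩ.
So I = (11 − 2.1) / 0.33 kΩ = 8.9 / 0.33 = 27 mA.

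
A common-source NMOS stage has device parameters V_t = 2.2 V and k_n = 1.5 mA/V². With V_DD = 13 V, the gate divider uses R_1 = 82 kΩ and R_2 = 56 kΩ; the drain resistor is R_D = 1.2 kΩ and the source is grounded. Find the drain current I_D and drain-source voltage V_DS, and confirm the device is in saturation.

V_G = V_DD·R_2/(R_1+R_2) = 13×56/138 = 5.28 V. With the source grounded, V_GS = V_G = 5.28 V.
Assume saturation: I_D = (k_n/2)(V_GS − V_t)² = (1.5/2)×(5.28 − 2.2)² = 0.75×3.08² = 7.09 mA.
V_DS = V_DD − I_D·R_D = 13 − 7.09×1.2 = 4.49 V.
Saturation requires V_DS ≥ V_GS − V_t = 3.08 V; 4.49 ≥ 3.08 ✓.

I_D ≈ 7.1 mA, V_DS ≈ 4.5 V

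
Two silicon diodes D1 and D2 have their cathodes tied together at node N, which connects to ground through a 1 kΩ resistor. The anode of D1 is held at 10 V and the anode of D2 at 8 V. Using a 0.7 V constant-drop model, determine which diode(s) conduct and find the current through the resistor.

Only D1 conducts; I_R ≈ 9.3 mA

Assume both conduct. Then node N would need to be at both 10−0.7 = 9.3 V and 8−0.7 = 7.3 V, which is impossible.
Assume only D1 conducts: V_N = 10 − 0.7 = 9.3 V, so I_R = 9.3/1 = 9.3 mA.
Check D2: its anode-to-cathode voltage is 8 − 9.3 = -1.3 V < 0.7 V, so it is off. The assumption is consistent.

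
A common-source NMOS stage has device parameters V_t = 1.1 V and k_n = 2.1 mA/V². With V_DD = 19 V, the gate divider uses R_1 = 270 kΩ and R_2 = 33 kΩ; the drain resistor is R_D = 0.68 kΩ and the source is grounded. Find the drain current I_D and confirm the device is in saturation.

V_G = V_DD·R_2/(R_1+R_2) = 19×33/303 = 2.07 V. With the source grounded, V_GS = V_G = 2.07 V.
Assume saturation: I_D = (k_n/2)(V_GS − V_t)² = (2.1/2)×(2.07 − 1.1)² = 1.05×0.969² = 0.987 mA.
V_DS = V_DD − I_D·R_D = 19 − 0.987×0.68 = 18.3 V.
Saturation requires V_DS ≥ V_GS − V_t = 0.969 V; 18.3 ≥ 0.969 ✓.

I_D ≈ 0.99 mA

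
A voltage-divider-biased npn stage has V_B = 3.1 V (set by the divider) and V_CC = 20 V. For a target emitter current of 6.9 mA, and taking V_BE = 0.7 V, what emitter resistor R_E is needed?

R_E ≈ 0.35 kΩ

V_E = V_B − V_BE = 3.1 − 0.7 = 2.4 V.
R_E = V_E / I_E = 2.4 / 6.9 = 0.348 kΩ.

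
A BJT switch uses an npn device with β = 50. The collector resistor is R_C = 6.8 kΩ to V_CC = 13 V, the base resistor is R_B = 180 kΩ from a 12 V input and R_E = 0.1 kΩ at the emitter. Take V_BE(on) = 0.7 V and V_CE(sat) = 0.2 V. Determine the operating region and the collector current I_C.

Assume active: I_B = (12 − 0.7)/(180 + 51×0.1) = 0.061 mA, I_C = β·I_B = 3.05 mA.
Then V_CE = 13 − 3.05×6.8 − 3.11×0.1 = -8.07 V < 0.2 V — the active assumption fails.
Re-solve with V_CE = 0.2 V. KCL at the emitter: V_E/R_E = (V_BB−0.7−V_E)/R_B + (V_CC−0.2−V_E)/R_C, giving V_E = 0.192 V.
I_C = (V_CC − 0.2 − V_E)/R_C = (12.8 − 0.192)/6.8 = 1.85 mA.
Check: I_B = (11.3 − 0.192)/180 = 0.0617 mA, and β·I_B = 3.09 mA > I_C, confirming saturation.

saturation; I_C ≈ 1.9 mA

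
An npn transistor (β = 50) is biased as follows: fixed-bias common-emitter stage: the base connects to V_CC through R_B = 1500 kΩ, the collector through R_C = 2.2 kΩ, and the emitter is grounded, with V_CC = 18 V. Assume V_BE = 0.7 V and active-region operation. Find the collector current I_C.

I_C ≈ 0.58 mA

Base loop: V_CC = I_B·R_B + V_BE, so I_B = (18 − 0.7)/1500 kΩ = 0.0115 mA.
In the active region I_C = β·I_B = 50 × 0.0115 = 0.577 mA.
Collector loop: V_CE = V_CC − I_C·R_C = 18 − 0.577×2.2 = 16.7 V.
Since V_CE = 16.7 V > V_CE(sat) ≈ 0.2 V, the transistor is in the active region as assumed.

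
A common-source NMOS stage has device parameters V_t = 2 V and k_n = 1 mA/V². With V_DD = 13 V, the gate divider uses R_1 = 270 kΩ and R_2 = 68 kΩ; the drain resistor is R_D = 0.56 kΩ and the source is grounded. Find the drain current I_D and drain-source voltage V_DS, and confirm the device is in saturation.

V_G = V_DD·R_2/(R_1+R_2) = 13×68/338 = 2.62 V. With the source grounded, V_GS = V_G = 2.62 V.
Assume saturation: I_D = (k_n/2)(V_GS − V_t)² = (1/2)×(2.62 − 2)² = 0.5×0.615² = 0.189 mA.
V_DS = V_DD − I_D·R_D = 13 − 0.189×0.56 = 12.9 V.
Saturation requires V_DS ≥ V_GS − V_t = 0.615 V; 12.9 ≥ 0.615 ✓.

I_D ≈ 0.19 mA, V_DS ≈ 13 V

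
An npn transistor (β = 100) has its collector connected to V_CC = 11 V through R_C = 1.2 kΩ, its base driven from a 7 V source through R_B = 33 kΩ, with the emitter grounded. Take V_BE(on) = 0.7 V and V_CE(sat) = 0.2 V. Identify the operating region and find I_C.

saturation; I_C ≈ 9 mA

Assume active: I_B = (7 − 0.7)/33 = 0.191 mA, giving I_C = β·I_B = 19.1 mA.
But then V_CE = 11 − 19.1×1.2 = -11.9 V < V_CE(sat) = 0.2 V — impossible in the active region.
So the transistor is saturated. With V_CE = 0.2 V, I_C = (V_CC − 0.2)/R_C = 10.8/1.2 = 9 mA.
Check: β·I_B = 19.1 mA > I_C = 9 mA, confirming saturation.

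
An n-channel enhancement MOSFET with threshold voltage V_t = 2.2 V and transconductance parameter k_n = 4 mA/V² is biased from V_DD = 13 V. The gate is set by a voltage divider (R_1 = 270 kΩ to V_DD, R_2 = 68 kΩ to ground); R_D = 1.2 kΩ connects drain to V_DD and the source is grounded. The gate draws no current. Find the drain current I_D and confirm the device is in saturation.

I_D ≈ 0.35 mA

V_G = V_DD·R_2/(R_1+R_2) = 13×68/338 = 2.62 V. With the source grounded, V_GS = V_G = 2.62 V.
Assume saturation: I_D = (k_n/2)(V_GS − V_t)² = (4/2)×(2.62 − 2.2)² = 2×0.415² = 0.345 mA.
V_DS = V_DD − I_D·R_D = 13 − 0.345×1.2 = 12.6 V.
Saturation requires V_DS ≥ V_GS − V_t = 0.415 V; 12.6 ≥ 0.415 ✓.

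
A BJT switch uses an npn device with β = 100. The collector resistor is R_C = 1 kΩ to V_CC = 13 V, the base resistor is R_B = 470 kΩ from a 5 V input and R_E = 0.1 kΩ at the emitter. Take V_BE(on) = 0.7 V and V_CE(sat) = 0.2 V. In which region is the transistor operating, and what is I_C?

active; I_C ≈ 0.9 mA

Assume active. Base-emitter loop: I_B = (V_BB − V_BE)/(R_B + (β+1)R_E) = (5 − 0.7)/(470 + 101×0.1) = 0.00896 mA.
I_C = β·I_B = 100×0.00896 = 0.896 mA.
V_CE = V_CC − I_C·R_C − I_E·R_E = 13 − 0.896×1 − 0.905×0.1 = 12 V > V_CE(sat), so the active-region assumption holds.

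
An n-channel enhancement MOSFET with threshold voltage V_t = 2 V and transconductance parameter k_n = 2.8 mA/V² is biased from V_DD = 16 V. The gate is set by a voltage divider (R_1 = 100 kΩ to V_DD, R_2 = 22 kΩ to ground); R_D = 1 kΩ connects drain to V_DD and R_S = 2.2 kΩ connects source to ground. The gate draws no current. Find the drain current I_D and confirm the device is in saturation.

V_G = V_DD·R_2/(R_1+R_2) = 16×22/122 = 2.89 V.
Assume saturation: I_D = (k_n/2)(V_GS − V_t)² with V_GS = V_G − I_D·R_S = 2.89 − 2.2·I_D.
Substituting gives 6.78·I_D² − 6.45·I_D + 1.1 = 0, with roots I_D = 0.222 or 0.731 mA.
The root I_D = 0.731 mA gives V_GS = 1.28 V ≤ V_t, so take I_D = 0.222 mA.
Then V_GS = 2.4 V and V_DS = V_DD − I_D(R_D+R_S) = 16 − 0.222×3.2 = 15.3 V.
Saturation requires V_DS ≥ V_GS − V_t = 0.398 V; 15.3 ≥ 0.398 ✓.

I_D ≈ 0.22 mA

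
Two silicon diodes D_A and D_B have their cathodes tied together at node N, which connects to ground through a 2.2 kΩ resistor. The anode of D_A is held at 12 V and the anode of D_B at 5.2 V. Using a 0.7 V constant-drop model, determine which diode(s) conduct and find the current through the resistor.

Only D_A conducts; I_R ≈ 5.1 mA

Assume both conduct. Then node N would need to be at both 12−0.7 = 11.3 V and 5.2−0.7 = 4.5 V, which is impossible.
Assume only D_A conducts: V_N = 12 − 0.7 = 11.3 V, so I_R = 11.3/2.2 = 5.14 mA.
Check D_B: its anode-to-cathode voltage is 5.2 − 11.3 = -6.1 V < 0.7 V, so it is off. The assumption is consistent.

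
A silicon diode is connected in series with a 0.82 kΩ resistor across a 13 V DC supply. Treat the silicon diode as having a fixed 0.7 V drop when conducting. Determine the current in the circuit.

I ≈ 15 mA

KVL around the loop: 13 = V_D + I·R = 0.7 + I × 0.82 kΩ.
So I = (13 − 0.7) / 0.82 kΩ = 12.3 / 0.82 = 15 mA.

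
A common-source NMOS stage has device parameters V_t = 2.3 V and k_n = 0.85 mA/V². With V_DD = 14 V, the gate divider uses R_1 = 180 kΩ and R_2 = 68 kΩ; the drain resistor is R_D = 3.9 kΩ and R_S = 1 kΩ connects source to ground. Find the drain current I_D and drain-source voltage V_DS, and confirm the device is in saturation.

V_G = V_DD·R_2/(R_1+R_2) = 14×68/248 = 3.84 V.
Assume saturation: I_D = (k_n/2)(V_GS − V_t)² with V_GS = V_G − I_D·R_S = 3.84 − 1·I_D.
Substituting gives 0.425·I_D² − 2.31·I_D + 1.01 = 0, with roots I_D = 0.478 or 4.95 mA.
The root I_D = 4.95 mA gives V_GS = -1.11 V ≤ V_t, so take I_D = 0.478 mA.
Then V_GS = 3.36 V and V_DS = V_DD − I_D(R_D+R_S) = 14 − 0.478×4.9 = 11.7 V.
Saturation requires V_DS ≥ V_GS − V_t = 1.06 V; 11.7 ≥ 1.06 ✓.

I_D ≈ 0.48 mA, V_DS ≈ 12 V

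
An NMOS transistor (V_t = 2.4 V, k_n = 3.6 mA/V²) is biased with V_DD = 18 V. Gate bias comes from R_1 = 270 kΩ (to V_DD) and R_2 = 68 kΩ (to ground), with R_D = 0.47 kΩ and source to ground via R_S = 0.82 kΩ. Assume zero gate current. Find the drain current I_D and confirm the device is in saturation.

I_D ≈ 0.72 mA

V_G = V_DD·R_2/(R_1+R_2) = 18×68/338 = 3.62 V.
Assume saturation: I_D = (k_n/2)(V_GS − V_t)² with V_GS = V_G − I_D·R_S = 3.62 − 0.82·I_D.
Substituting gives 1.21·I_D² − 4.61·I_D + 2.68 = 0, with roots I_D = 0.719 or 3.09 mA.
The root I_D = 3.09 mA gives V_GS = 1.09 V ≤ V_t, so take I_D = 0.719 mA.
Then V_GS = 3.03 V and V_DS = V_DD − I_D(R_D+R_S) = 18 − 0.719×1.29 = 17.1 V.
Saturation requires V_DS ≥ V_GS − V_t = 0.632 V; 17.1 ≥ 0.632 ✓.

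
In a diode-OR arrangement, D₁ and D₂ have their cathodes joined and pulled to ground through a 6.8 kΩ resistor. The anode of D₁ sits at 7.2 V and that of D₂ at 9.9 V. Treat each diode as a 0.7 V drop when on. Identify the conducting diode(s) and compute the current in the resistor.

Only D₂ conducts; I_R ≈ 1.4 mA

Assume both conduct. Then node N would need to be at both 7.2−0.7 = 6.5 V and 9.9−0.7 = 9.2 V, which is impossible.
Assume only D₂ conducts: V_N = 9.9 − 0.7 = 9.2 V, so I_R = 9.2/6.8 = 1.35 mA.
Check D₁: its anode-to-cathode voltage is 7.2 − 9.2 = -2 V < 0.7 V, so it is off. The assumption is consistent.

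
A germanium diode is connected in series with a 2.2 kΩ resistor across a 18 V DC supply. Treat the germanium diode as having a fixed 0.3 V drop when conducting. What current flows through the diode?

I ≈ 8 mA

KVL around the loop: 18 = V_D + I·R = 0.3 + I × 2.2 kΩ.
So I = (18 − 0.3) / 2.2 kΩ = 17.7 / 2.2 = 8.05 mA.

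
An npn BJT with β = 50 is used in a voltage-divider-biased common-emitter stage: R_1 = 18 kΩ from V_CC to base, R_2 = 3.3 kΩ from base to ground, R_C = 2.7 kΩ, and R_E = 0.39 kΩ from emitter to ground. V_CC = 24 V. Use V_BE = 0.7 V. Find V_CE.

V_CE ≈ 3.4 V

Thevenize the base divider: V_Th = V_CC·R_2/(R_1+R_2) = 24×3.3/21.3 = 3.72 V, R_Th = R_1‖R_2 = 2.79 kΩ.
Base-emitter loop: V_Th = I_B·R_Th + V_BE + (β+1)I_B·R_E, so I_B = (3.72 − 0.7) / (2.79 + 51×0.39) = 0.133 mA.
I_C = β·I_B = 50×0.133 = 6.65 mA, and I_E = (β+1)I_B = 6.79 mA.
V_CE = V_CC − I_C·R_C − I_E·R_E = 24 − 6.65×2.7 − 6.79×0.39 = 3.39 V.
V_CE = 3.39 V > 0.2 V confirms active-region operation.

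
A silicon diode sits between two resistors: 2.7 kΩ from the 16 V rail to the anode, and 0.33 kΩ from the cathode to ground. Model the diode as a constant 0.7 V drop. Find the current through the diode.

The two resistors are in series with the diode, so KVL gives 16 = I·2.7 + 0.7 + I·0.33.
I = (16 − 0.7) / (2.7 + 0.33) kΩ = 15.3 / 3.03 = 5.05 mA.

I ≈ 5 mA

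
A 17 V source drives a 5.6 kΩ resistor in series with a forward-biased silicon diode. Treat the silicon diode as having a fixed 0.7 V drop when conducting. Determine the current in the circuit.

I ≈ 2.9 mA

KVL around the loop: 17 = V_D + I·R = 0.7 + I × 5.6 kΩ.
So I = (17 − 0.7) / 5.6 kΩ = 16.3 / 5.6 = 2.91 mA.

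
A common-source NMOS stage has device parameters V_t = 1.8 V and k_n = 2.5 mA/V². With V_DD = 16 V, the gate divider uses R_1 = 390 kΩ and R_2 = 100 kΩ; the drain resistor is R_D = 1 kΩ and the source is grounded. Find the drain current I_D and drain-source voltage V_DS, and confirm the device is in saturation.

V_G = V_DD·R_2/(R_1+R_2) = 16×100/490 = 3.27 V. With the source grounded, V_GS = V_G = 3.27 V.
Assume saturation: I_D = (k_n/2)(V_GS − V_t)² = (2.5/2)×(3.27 − 1.8)² = 1.25×1.47² = 2.68 mA.
V_DS = V_DD − I_D·R_D = 16 − 2.68×1 = 13.3 V.
Saturation requires V_DS ≥ V_GS − V_t = 1.47 V; 13.3 ≥ 1.47 ✓.

I_D ≈ 2.7 mA, V_DS ≈ 13 V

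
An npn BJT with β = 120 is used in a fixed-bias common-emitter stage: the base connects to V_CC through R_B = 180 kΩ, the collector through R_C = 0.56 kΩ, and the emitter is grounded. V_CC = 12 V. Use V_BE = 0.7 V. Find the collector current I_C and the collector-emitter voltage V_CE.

I_C ≈ 7.5 mA, V_CE ≈ 7.8 V

Base loop: V_CC = I_B·R_B + V_BE, so I_B = (12 − 0.7)/180 kΩ = 0.0628 mA.
In the active region I_C = β·I_B = 120 × 0.0628 = 7.53 mA.
Collector loop: V_CE = V_CC − I_C·R_C = 12 − 7.53×0.56 = 7.78 V.
Since V_CE = 7.78 V > V_CE(sat) ≈ 0.2 V, the transistor is in the active region as assumed.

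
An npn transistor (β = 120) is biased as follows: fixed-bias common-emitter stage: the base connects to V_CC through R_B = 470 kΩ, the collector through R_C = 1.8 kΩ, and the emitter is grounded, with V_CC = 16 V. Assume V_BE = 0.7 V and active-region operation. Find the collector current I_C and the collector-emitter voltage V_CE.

Base loop: V_CC = I_B·R_B + V_BE, so I_B = (16 − 0.7)/470 kΩ = 0.0326 mA.
In the active region I_C = β·I_B = 120 × 0.0326 = 3.91 mA.
Collector loop: V_CE = V_CC − I_C·R_C = 16 − 3.91×1.8 = 8.97 V.
Since V_CE = 8.97 V > V_CE(sat) ≈ 0.2 V, the transistor is in the active region as assumed.

I_C ≈ 3.9 mA, V_CE ≈ 9 V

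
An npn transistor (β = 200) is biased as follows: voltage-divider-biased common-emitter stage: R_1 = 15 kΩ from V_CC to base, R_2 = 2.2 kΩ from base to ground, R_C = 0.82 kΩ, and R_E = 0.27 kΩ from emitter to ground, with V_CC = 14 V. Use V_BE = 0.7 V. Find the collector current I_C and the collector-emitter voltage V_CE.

I_C ≈ 3.9 mA, V_CE ≈ 9.8 V

Thevenize the base divider: V_Th = V_CC·R_2/(R_1+R_2) = 14×2.2/17.2 = 1.79 V, R_Th = R_1‖R_2 = 1.92 kΩ.
Base-emitter loop: V_Th = I_B·R_Th + V_BE + (β+1)I_B·R_E, so I_B = (1.79 − 0.7) / (1.92 + 201×0.27) = 0.0194 mA.
I_C = β·I_B = 200×0.0194 = 3.88 mA, and I_E = (β+1)I_B = 3.9 mA.
V_CE = V_CC − I_C·R_C − I_E·R_E = 14 − 3.88×0.82 − 3.9×0.27 = 9.76 V.
V_CE = 9.76 V > 0.2 V confirms active-region operation.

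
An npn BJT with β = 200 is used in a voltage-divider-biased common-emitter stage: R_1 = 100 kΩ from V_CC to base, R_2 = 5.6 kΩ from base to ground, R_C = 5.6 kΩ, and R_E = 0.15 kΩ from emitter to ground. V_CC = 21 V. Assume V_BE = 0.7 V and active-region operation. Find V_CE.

Thevenize the base divider: V_Th = V_CC·R_2/(R_1+R_2) = 21×5.6/106 = 1.11 V, R_Th = R_1‖R_2 = 5.3 kΩ.
Base-emitter loop: V_Th = I_B·R_Th + V_BE + (β+1)I_B·R_E, so I_B = (1.11 − 0.7) / (5.3 + 201×0.15) = 0.0117 mA.
I_C = β·I_B = 200×0.0117 = 2.33 mA, and I_E = (β+1)I_B = 2.35 mA.
V_CE = V_CC − I_C·R_C − I_E·R_E = 21 − 2.33×5.6 − 2.35×0.15 = 7.58 V.
V_CE = 7.58 V > 0.2 V confirms active-region operation.

V_CE ≈ 7.6 V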